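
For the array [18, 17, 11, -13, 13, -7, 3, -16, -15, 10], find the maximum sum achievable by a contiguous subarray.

Using Kadane's algorithm on [18, 17, 11, -13, 13, -7, 3, -16, -15, 10]:

Scanning through the array:
Position 1 (value 17): max_ending_here = 35, max_so_far = 35
Position 2 (value 11): max_ending_here = 46, max_so_far = 46
Position 3 (value -13): max_ending_here = 33, max_so_far = 46
Position 4 (value 13): max_ending_here = 46, max_so_far = 46
Position 5 (value -7): max_ending_here = 39, max_so_far = 46
Position 6 (value 3): max_ending_here = 42, max_so_far = 46
Position 7 (value -16): max_ending_here = 26, max_so_far = 46
Position 8 (value -15): max_ending_here = 11, max_so_far = 46
Position 9 (value 10): max_ending_here = 21, max_so_far = 46

Maximum subarray: [18, 17, 11]
Maximum sum: 46

The maximum subarray is [18, 17, 11] with sum 46. This subarray runs from index 0 to index 2.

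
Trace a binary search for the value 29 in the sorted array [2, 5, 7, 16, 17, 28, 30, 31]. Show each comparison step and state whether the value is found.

Binary search for 29 in [2, 5, 7, 16, 17, 28, 30, 31]:

lo=0, hi=7, mid=3, arr[mid]=16 -> 16 < 29, search right half
lo=4, hi=7, mid=5, arr[mid]=28 -> 28 < 29, search right half
lo=6, hi=7, mid=6, arr[mid]=30 -> 30 > 29, search left half
lo=6 > hi=5, target 29 not found

Binary search determines that 29 is not in the array after 3 comparisons. The search space was exhausted without finding the target.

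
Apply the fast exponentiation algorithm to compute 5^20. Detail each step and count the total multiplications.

Computing 5^20 by squaring (build up from 5^1; each line after the first costs one multiplication):

5^1 = 5
5^2 = (5^1)^2 = 5^2 = 25
5^4 = (5^2)^2 = 25^2 = 625
5^5 = 5 * 5^4 = 5 * 625 = 3125
5^10 = (5^5)^2 = 3125^2 = 9765625
5^20 = (5^10)^2 = 9765625^2 = 95367431640625

Result: 95367431640625
Multiplications needed: 5 (5 lines after 5^1)

5^20 = 95367431640625. Using exponentiation by squaring, this requires 5 multiplications. The key idea: if the exponent is even, square the half-power; if odd, multiply by the base once.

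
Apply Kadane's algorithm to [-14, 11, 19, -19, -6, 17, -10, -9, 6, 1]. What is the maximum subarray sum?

Using Kadane's algorithm on [-14, 11, 19, -19, -6, 17, -10, -9, 6, 1]:

Scanning through the array:
Position 1 (value 11): max_ending_here = 11, max_so_far = 11
Position 2 (value 19): max_ending_here = 30, max_so_far = 30
Position 3 (value -19): max_ending_here = 11, max_so_far = 30
Position 4 (value -6): max_ending_here = 5, max_so_far = 30
Position 5 (value 17): max_ending_here = 22, max_so_far = 30
Position 6 (value -10): max_ending_here = 12, max_so_far = 30
Position 7 (value -9): max_ending_here = 3, max_so_far = 30
Position 8 (value 6): max_ending_here = 9, max_so_far = 30
Position 9 (value 1): max_ending_here = 10, max_so_far = 30

Maximum subarray: [11, 19]
Maximum sum: 30

The maximum subarray is [11, 19] with sum 30. This subarray runs from index 1 to index 2.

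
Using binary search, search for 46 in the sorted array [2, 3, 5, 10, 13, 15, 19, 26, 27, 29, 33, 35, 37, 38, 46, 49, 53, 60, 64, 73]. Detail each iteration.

Binary search for 46 in [2, 3, 5, 10, 13, 15, 19, 26, 27, 29, 33, 35, 37, 38, 46, 49, 53, 60, 64, 73]:

lo=0, hi=19, mid=9, arr[mid]=29 -> 29 < 46, search right half
lo=10, hi=19, mid=14, arr[mid]=46 -> Found target at index 14!

Binary search finds 46 at index 14 after 2 comparisons. The search repeatedly halves the search space by comparing with the middle element.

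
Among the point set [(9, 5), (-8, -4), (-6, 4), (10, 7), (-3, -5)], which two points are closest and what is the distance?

Computing all pairwise distances among 5 points:

d((9, 5), (-8, -4)) = 19.2354
d((9, 5), (-6, 4)) = 15.0333
d((9, 5), (10, 7)) = 2.2361 <-- minimum
d((9, 5), (-3, -5)) = 15.6205
d((-8, -4), (-6, 4)) = 8.2462
d((-8, -4), (10, 7)) = 21.095
d((-8, -4), (-3, -5)) = 5.099
d((-6, 4), (10, 7)) = 16.2788
d((-6, 4), (-3, -5)) = 9.4868
d((10, 7), (-3, -5)) = 17.6918

Closest pair: (9, 5) and (10, 7) with distance 2.2361

The closest pair is (9, 5) and (10, 7) with Euclidean distance 2.2361. For 5 points, brute-force pairwise comparison is shown above. For large n, the divide-and-conquer algorithm (sort by x, recurse on halves, check the dividing strip) achieves O(n log n).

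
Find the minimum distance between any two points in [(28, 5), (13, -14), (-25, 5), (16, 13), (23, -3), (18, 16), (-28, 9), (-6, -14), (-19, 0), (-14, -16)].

Computing all pairwise distances among 10 points:

d((28, 5), (13, -14)) = 24.2074
d((28, 5), (-25, 5)) = 53.0
d((28, 5), (16, 13)) = 14.4222
d((28, 5), (23, -3)) = 9.434
d((28, 5), (18, 16)) = 14.8661
d((28, 5), (-28, 9)) = 56.1427
d((28, 5), (-6, -14)) = 38.9487
d((28, 5), (-19, 0)) = 47.2652
d((28, 5), (-14, -16)) = 46.9574
d((13, -14), (-25, 5)) = 42.4853
d((13, -14), (16, 13)) = 27.1662
d((13, -14), (23, -3)) = 14.8661
d((13, -14), (18, 16)) = 30.4138
d((13, -14), (-28, 9)) = 47.0106
d((13, -14), (-6, -14)) = 19.0
d((13, -14), (-19, 0)) = 34.9285
d((13, -14), (-14, -16)) = 27.074
d((-25, 5), (16, 13)) = 41.7732
d((-25, 5), (23, -3)) = 48.6621
d((-25, 5), (18, 16)) = 44.3847
d((-25, 5), (-28, 9)) = 5.0
d((-25, 5), (-6, -14)) = 26.8701
d((-25, 5), (-19, 0)) = 7.8102
d((-25, 5), (-14, -16)) = 23.7065
d((16, 13), (23, -3)) = 17.4642
d((16, 13), (18, 16)) = 3.6056 <-- minimum
d((16, 13), (-28, 9)) = 44.1814
d((16, 13), (-6, -14)) = 34.8281
d((16, 13), (-19, 0)) = 37.3363
d((16, 13), (-14, -16)) = 41.7253
d((23, -3), (18, 16)) = 19.6469
d((23, -3), (-28, 9)) = 52.3927
d((23, -3), (-6, -14)) = 31.0161
d((23, -3), (-19, 0)) = 42.107
d((23, -3), (-14, -16)) = 39.2173
d((18, 16), (-28, 9)) = 46.5296
d((18, 16), (-6, -14)) = 38.4187
d((18, 16), (-19, 0)) = 40.3113
d((18, 16), (-14, -16)) = 45.2548
d((-28, 9), (-6, -14)) = 31.8277
d((-28, 9), (-19, 0)) = 12.7279
d((-28, 9), (-14, -16)) = 28.6531
d((-6, -14), (-19, 0)) = 19.105
d((-6, -14), (-14, -16)) = 8.2462
d((-19, 0), (-14, -16)) = 16.7631

Closest pair: (16, 13) and (18, 16) with distance 3.6056

The closest pair is (16, 13) and (18, 16) with Euclidean distance 3.6056. For 10 points, brute-force pairwise comparison is shown above. For large n, the divide-and-conquer algorithm (sort by x, recurse on halves, check the dividing strip) achieves O(n log n).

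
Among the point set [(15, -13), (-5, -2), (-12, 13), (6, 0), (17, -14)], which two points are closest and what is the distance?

Computing all pairwise distances among 5 points:

d((15, -13), (-5, -2)) = 22.8254
d((15, -13), (-12, 13)) = 37.4833
d((15, -13), (6, 0)) = 15.8114
d((15, -13), (17, -14)) = 2.2361 <-- minimum
d((-5, -2), (-12, 13)) = 16.5529
d((-5, -2), (6, 0)) = 11.1803
d((-5, -2), (17, -14)) = 25.0599
d((-12, 13), (6, 0)) = 22.2036
d((-12, 13), (17, -14)) = 39.6232
d((6, 0), (17, -14)) = 17.8045

Closest pair: (15, -13) and (17, -14) with distance 2.2361

The closest pair is (15, -13) and (17, -14) with Euclidean distance 2.2361. For 5 points, brute-force pairwise comparison is shown above. For large n, the divide-and-conquer algorithm (sort by x, recurse on halves, check the dividing strip) achieves O(n log n).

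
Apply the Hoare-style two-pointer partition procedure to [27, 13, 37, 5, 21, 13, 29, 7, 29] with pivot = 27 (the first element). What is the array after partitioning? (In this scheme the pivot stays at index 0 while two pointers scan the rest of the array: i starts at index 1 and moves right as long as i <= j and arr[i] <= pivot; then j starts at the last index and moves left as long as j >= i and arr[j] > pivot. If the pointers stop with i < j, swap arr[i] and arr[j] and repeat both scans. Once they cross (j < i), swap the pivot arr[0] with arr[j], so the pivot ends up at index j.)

Hoare-style two-pointer partition with pivot = 27:

Initial array: [27, 13, 37, 5, 21, 13, 29, 7, 29]

Pointers start at i = 1, j = 8.
i stops at index 2 (arr[2]=37 > 27), j stops at index 7 (arr[7]=7 <= 27): swap arr[2] and arr[7], array becomes [27, 13, 7, 5, 21, 13, 29, 37, 29]
i ends at 6, j ends at 5: the pointers have crossed (j < i), so scanning stops.

Swap pivot arr[0] with arr[5] to place pivot at position 5: [13, 13, 7, 5, 21, 27, 29, 37, 29]
Pivot position: 5

After partitioning with pivot 27, the array becomes [13, 13, 7, 5, 21, 27, 29, 37, 29]. The pivot is placed at index 5. All elements to the left of the pivot are <= 27, and all elements to the right are > 27.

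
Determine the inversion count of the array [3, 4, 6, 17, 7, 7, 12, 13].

Finding inversions in [3, 4, 6, 17, 7, 7, 12, 13]:

(3, 4): arr[3]=17 > arr[4]=7
(3, 5): arr[3]=17 > arr[5]=7
(3, 6): arr[3]=17 > arr[6]=12
(3, 7): arr[3]=17 > arr[7]=13

Total inversions: 4

The array has 4 inversion(s): (3,4), (3,5), (3,6), (3,7). Each pair (i,j) satisfies i < j and arr[i] > arr[j].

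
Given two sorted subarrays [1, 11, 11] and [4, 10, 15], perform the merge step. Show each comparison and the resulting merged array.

Merging process:

Compare 1 vs 4: take 1 from left. Merged: [1]
Compare 11 vs 4: take 4 from right. Merged: [1, 4]
Compare 11 vs 10: take 10 from right. Merged: [1, 4, 10]
Compare 11 vs 15: take 11 from left. Merged: [1, 4, 10, 11]
Compare 11 vs 15: take 11 from left. Merged: [1, 4, 10, 11, 11]
Append remaining from right: [15]. Merged: [1, 4, 10, 11, 11, 15]

Final merged array: [1, 4, 10, 11, 11, 15]
Total comparisons: 5

The merged array is [1, 4, 10, 11, 11, 15], requiring 5 comparisons. The merge step runs in O(n) time where n is the total number of elements.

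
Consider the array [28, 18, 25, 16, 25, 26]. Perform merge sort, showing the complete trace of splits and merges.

Merge sort trace:

Split: [28, 18, 25, 16, 25, 26] -> [28, 18, 25] and [16, 25, 26]
  Split: [28, 18, 25] -> [28] and [18, 25]
    Split: [18, 25] -> [18] and [25]
    Merge: [18] + [25] -> [18, 25]
  Merge: [28] + [18, 25] -> [18, 25, 28]
  Split: [16, 25, 26] -> [16] and [25, 26]
    Split: [25, 26] -> [25] and [26]
    Merge: [25] + [26] -> [25, 26]
  Merge: [16] + [25, 26] -> [16, 25, 26]
Merge: [18, 25, 28] + [16, 25, 26] -> [16, 18, 25, 25, 26, 28]

Final sorted array: [16, 18, 25, 25, 26, 28]

The merge sort proceeds by recursively splitting the array and merging sorted halves.
After all merges, the sorted array is [16, 18, 25, 25, 26, 28].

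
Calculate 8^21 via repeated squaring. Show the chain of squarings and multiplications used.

Computing 8^21 by squaring (build up from 8^1; each line after the first costs one multiplication):

8^1 = 8
8^2 = (8^1)^2 = 8^2 = 64
8^4 = (8^2)^2 = 64^2 = 4096
8^5 = 8 * 8^4 = 8 * 4096 = 32768
8^10 = (8^5)^2 = 32768^2 = 1073741824
8^20 = (8^10)^2 = 1073741824^2 = 1152921504606846976
8^21 = 8 * 8^20 = 8 * 1152921504606846976 = 9223372036854775808

Result: 9223372036854775808
Multiplications needed: 6 (6 lines after 8^1)

8^21 = 9223372036854775808. Using exponentiation by squaring, this requires 6 multiplications. The key idea: if the exponent is even, square the half-power; if odd, multiply by the base once.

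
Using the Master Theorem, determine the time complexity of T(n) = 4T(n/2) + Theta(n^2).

Master Theorem for T(n) = 4T(n/2) + O(n^2):

a = 4, b = 2, c = 2
log_b(a) = log_2(4) = 2.0000

Case 2: c = 2 = log_2(4) = 2.0000
T(n) = O(n^2 log n) = O(n^2 log n)

For T(n) = 4T(n/2) + O(n^2): log_2(4) = 2.0000. This is Case 2 of the Master Theorem (c = log_b(a), equal work at all levels), giving O(n^2 log n).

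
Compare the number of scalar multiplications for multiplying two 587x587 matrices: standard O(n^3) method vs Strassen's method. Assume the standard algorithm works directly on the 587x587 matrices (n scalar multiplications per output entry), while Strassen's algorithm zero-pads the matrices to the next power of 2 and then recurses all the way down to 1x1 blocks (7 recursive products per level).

Matrix multiplication for 587x587 matrices:

Strassen's algorithm requires power-of-2 dimensions. Pad 587x587 to 1024x1024 (next power of 2).

Standard algorithm: 587^3 = 202262003 multiplications
Strassen's algorithm: 7^(log2(1024)) = 7^10 = 282475249 multiplications
Difference: 202262003 - 282475249 = -80213246 (Strassen uses MORE here due to padding overhead — for small or just-over-power-of-2 n, padding can outweigh the per-level savings)

Standard: 202262003 multiplications (587^3). Strassen: 282475249 multiplications (7^10, after padding to 1024x1024). Strassen reduces 8 recursive multiplications to 7 at each level.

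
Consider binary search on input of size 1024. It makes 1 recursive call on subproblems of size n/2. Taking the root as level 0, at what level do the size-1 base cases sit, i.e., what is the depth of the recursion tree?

For divide and conquer with division factor 2:

Problem sizes at each level:
Level 0: 1024
Level 1: 512
Level 2: 256
Level 3: 128
Level 4: 64
Level 5: 32
Level 6: 16
Level 7: 8
Level 8: 4
Level 9: 2
Level 10: 1

The root is level 0 and the size-1 base case is level 10 (the tree spans levels 0 through 10, i.e. 11 levels counting the root), so the depth is the number of divisions: log_2(1024) = 10

The recursion tree depth is log_2(1024) = 10. At each level, the problem size is divided by 2, so it takes 10 divisions to reduce to a base case of size 1. The algorithm makes 1 recursive call at each level.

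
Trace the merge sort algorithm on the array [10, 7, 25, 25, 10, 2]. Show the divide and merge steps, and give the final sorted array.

Merge sort trace:

Split: [10, 7, 25, 25, 10, 2] -> [10, 7, 25] and [25, 10, 2]
  Split: [10, 7, 25] -> [10] and [7, 25]
    Split: [7, 25] -> [7] and [25]
    Merge: [7] + [25] -> [7, 25]
  Merge: [10] + [7, 25] -> [7, 10, 25]
  Split: [25, 10, 2] -> [25] and [10, 2]
    Split: [10, 2] -> [10] and [2]
    Merge: [10] + [2] -> [2, 10]
  Merge: [25] + [2, 10] -> [2, 10, 25]
Merge: [7, 10, 25] + [2, 10, 25] -> [2, 7, 10, 10, 25, 25]

Final sorted array: [2, 7, 10, 10, 25, 25]

The merge sort proceeds by recursively splitting the array and merging sorted halves.
After all merges, the sorted array is [2, 7, 10, 10, 25, 25].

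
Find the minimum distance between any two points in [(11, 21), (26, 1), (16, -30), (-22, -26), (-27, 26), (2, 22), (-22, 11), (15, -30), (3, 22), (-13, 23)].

Computing all pairwise distances among 10 points:

d((11, 21), (26, 1)) = 25.0
d((11, 21), (16, -30)) = 51.2445
d((11, 21), (-22, -26)) = 57.4282
d((11, 21), (-27, 26)) = 38.3275
d((11, 21), (2, 22)) = 9.0554
d((11, 21), (-22, 11)) = 34.4819
d((11, 21), (15, -30)) = 51.1566
d((11, 21), (3, 22)) = 8.0623
d((11, 21), (-13, 23)) = 24.0832
d((26, 1), (16, -30)) = 32.573
d((26, 1), (-22, -26)) = 55.0727
d((26, 1), (-27, 26)) = 58.6003
d((26, 1), (2, 22)) = 31.8904
d((26, 1), (-22, 11)) = 49.0306
d((26, 1), (15, -30)) = 32.8938
d((26, 1), (3, 22)) = 31.1448
d((26, 1), (-13, 23)) = 44.7772
d((16, -30), (-22, -26)) = 38.2099
d((16, -30), (-27, 26)) = 70.6045
d((16, -30), (2, 22)) = 53.8516
d((16, -30), (-22, 11)) = 55.9017
d((16, -30), (15, -30)) = 1.0 <-- minimum
d((16, -30), (3, 22)) = 53.6004
d((16, -30), (-13, 23)) = 60.4152
d((-22, -26), (-27, 26)) = 52.2398
d((-22, -26), (2, 22)) = 53.6656
d((-22, -26), (-22, 11)) = 37.0
d((-22, -26), (15, -30)) = 37.2156
d((-22, -26), (3, 22)) = 54.1202
d((-22, -26), (-13, 23)) = 49.8197
d((-27, 26), (2, 22)) = 29.2746
d((-27, 26), (-22, 11)) = 15.8114
d((-27, 26), (15, -30)) = 70.0
d((-27, 26), (3, 22)) = 30.2655
d((-27, 26), (-13, 23)) = 14.3178
d((2, 22), (-22, 11)) = 26.4008
d((2, 22), (15, -30)) = 53.6004
d((2, 22), (3, 22)) = 1.0 <-- minimum
d((2, 22), (-13, 23)) = 15.0333
d((-22, 11), (15, -30)) = 55.2268
d((-22, 11), (3, 22)) = 27.313
d((-22, 11), (-13, 23)) = 15.0
d((15, -30), (3, 22)) = 53.3667
d((15, -30), (-13, 23)) = 59.9416
d((3, 22), (-13, 23)) = 16.0312

Minimum distance: 1.0 (tie among 2 pairs: (16, -30) and (15, -30); (2, 22) and (3, 22))

The minimum Euclidean distance is 1.0. There is a tie: 2 pairs achieve this minimum — (16, -30) and (15, -30); (2, 22) and (3, 22). Any of these is a valid closest pair. For 10 points, brute-force pairwise comparison is shown above. For large n, the divide-and-conquer algorithm (sort by x, recurse on halves, check the dividing strip) achieves O(n log n).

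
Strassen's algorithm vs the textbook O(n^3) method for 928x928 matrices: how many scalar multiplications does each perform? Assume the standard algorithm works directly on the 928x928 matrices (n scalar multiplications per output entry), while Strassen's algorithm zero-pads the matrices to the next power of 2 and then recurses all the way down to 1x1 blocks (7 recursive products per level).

Matrix multiplication for 928x928 matrices:

Strassen's algorithm requires power-of-2 dimensions. Pad 928x928 to 1024x1024 (next power of 2).

Standard algorithm: 928^3 = 799178752 multiplications
Strassen's algorithm: 7^(log2(1024)) = 7^10 = 282475249 multiplications
Savings: 799178752 - 282475249 = 516703503 multiplications

Standard: 799178752 multiplications (928^3). Strassen: 282475249 multiplications (7^10, after padding to 1024x1024). Strassen reduces 8 recursive multiplications to 7 at each level.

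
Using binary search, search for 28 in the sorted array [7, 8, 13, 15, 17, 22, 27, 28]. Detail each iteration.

Binary search for 28 in [7, 8, 13, 15, 17, 22, 27, 28]:

lo=0, hi=7, mid=3, arr[mid]=15 -> 15 < 28, search right half
lo=4, hi=7, mid=5, arr[mid]=22 -> 22 < 28, search right half
lo=6, hi=7, mid=6, arr[mid]=27 -> 27 < 28, search right half
lo=7, hi=7, mid=7, arr[mid]=28 -> Found target at index 7!

Binary search finds 28 at index 7 after 4 comparisons. The search repeatedly halves the search space by comparing with the middle element.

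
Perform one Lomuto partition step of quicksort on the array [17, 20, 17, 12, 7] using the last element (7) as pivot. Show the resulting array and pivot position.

Lomuto partition with pivot = 7:

Initial array: [17, 20, 17, 12, 7]

arr[0]=17 > 7: no swap
arr[1]=20 > 7: no swap
arr[2]=17 > 7: no swap
arr[3]=12 > 7: no swap

Place pivot at position 0: [7, 20, 17, 12, 17]
Pivot position: 0

After partitioning with pivot 7, the array becomes [7, 20, 17, 12, 17]. The pivot is placed at index 0. All elements to the left of the pivot are <= 7, and all elements to the right are > 7.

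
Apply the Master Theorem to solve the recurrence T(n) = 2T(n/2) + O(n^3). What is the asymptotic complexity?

Master Theorem for T(n) = 2T(n/2) + O(n^3):

a = 2, b = 2, c = 3
log_b(a) = log_2(2) = 1.0000

Case 3: c = 3 > log_2(2) = 1.0000
T(n) = O(n^3) = O(n^3)

For T(n) = 2T(n/2) + O(n^3): log_2(2) = 1.0000. This is Case 3 of the Master Theorem (c > log_b(a), work dominated by root), giving O(n^3).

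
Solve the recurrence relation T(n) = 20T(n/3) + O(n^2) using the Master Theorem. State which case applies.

Master Theorem for T(n) = 20T(n/3) + O(n^2):

a = 20, b = 3, c = 2
log_b(a) = log_3(20) = 2.7268

Case 1: c = 2 < log_3(20) = 2.7268
T(n) = O(n^(log_3 20))

For T(n) = 20T(n/3) + O(n^2): log_3(20) = 2.7268. This is Case 1 of the Master Theorem (c < log_b(a), work dominated by leaves), giving O(n^(log_3 20)).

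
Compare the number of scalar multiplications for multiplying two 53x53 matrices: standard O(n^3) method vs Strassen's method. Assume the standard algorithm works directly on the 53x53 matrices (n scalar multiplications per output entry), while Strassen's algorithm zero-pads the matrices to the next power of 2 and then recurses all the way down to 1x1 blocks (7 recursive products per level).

Matrix multiplication for 53x53 matrices:

Strassen's algorithm requires power-of-2 dimensions. Pad 53x53 to 64x64 (next power of 2).

Standard algorithm: 53^3 = 148877 multiplications
Strassen's algorithm: 7^(log2(64)) = 7^6 = 117649 multiplications
Savings: 148877 - 117649 = 31228 multiplications

Standard: 148877 multiplications (53^3). Strassen: 117649 multiplications (7^6, after padding to 64x64). Strassen reduces 8 recursive multiplications to 7 at each level.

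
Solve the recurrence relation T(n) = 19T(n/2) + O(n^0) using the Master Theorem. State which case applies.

Master Theorem for T(n) = 19T(n/2) + O(n^0):

a = 19, b = 2, c = 0
log_b(a) = log_2(19) = 4.2479

Case 1: c = 0 < log_2(19) = 4.2479
T(n) = O(n^(log_2 19))

For T(n) = 19T(n/2) + O(n^0): log_2(19) = 4.2479. This is Case 1 of the Master Theorem (c < log_b(a), work dominated by leaves), giving O(n^(log_2 19)).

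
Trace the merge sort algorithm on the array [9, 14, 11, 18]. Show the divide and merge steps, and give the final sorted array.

Merge sort trace:

Split: [9, 14, 11, 18] -> [9, 14] and [11, 18]
  Split: [9, 14] -> [9] and [14]
  Merge: [9] + [14] -> [9, 14]
  Split: [11, 18] -> [11] and [18]
  Merge: [11] + [18] -> [11, 18]
Merge: [9, 14] + [11, 18] -> [9, 11, 14, 18]

Final sorted array: [9, 11, 14, 18]

The merge sort proceeds by recursively splitting the array and merging sorted halves.
After all merges, the sorted array is [9, 11, 14, 18].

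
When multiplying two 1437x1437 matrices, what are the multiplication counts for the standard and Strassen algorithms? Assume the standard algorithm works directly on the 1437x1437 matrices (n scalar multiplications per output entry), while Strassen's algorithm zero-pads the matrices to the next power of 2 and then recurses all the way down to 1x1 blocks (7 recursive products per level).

Matrix multiplication for 1437x1437 matrices:

Strassen's algorithm requires power-of-2 dimensions. Pad 1437x1437 to 2048x2048 (next power of 2).

Standard algorithm: 1437^3 = 2967360453 multiplications
Strassen's algorithm: 7^(log2(2048)) = 7^11 = 1977326743 multiplications
Savings: 2967360453 - 1977326743 = 990033710 multiplications

Standard: 2967360453 multiplications (1437^3). Strassen: 1977326743 multiplications (7^11, after padding to 2048x2048). Strassen reduces 8 recursive multiplications to 7 at each level.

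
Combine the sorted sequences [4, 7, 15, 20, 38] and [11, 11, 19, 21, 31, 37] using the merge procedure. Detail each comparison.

Merging process:

Compare 4 vs 11: take 4 from left. Merged: [4]
Compare 7 vs 11: take 7 from left. Merged: [4, 7]
Compare 15 vs 11: take 11 from right. Merged: [4, 7, 11]
Compare 15 vs 11: take 11 from right. Merged: [4, 7, 11, 11]
Compare 15 vs 19: take 15 from left. Merged: [4, 7, 11, 11, 15]
Compare 20 vs 19: take 19 from right. Merged: [4, 7, 11, 11, 15, 19]
Compare 20 vs 21: take 20 from left. Merged: [4, 7, 11, 11, 15, 19, 20]
Compare 38 vs 21: take 21 from right. Merged: [4, 7, 11, 11, 15, 19, 20, 21]
Compare 38 vs 31: take 31 from right. Merged: [4, 7, 11, 11, 15, 19, 20, 21, 31]
Compare 38 vs 37: take 37 from right. Merged: [4, 7, 11, 11, 15, 19, 20, 21, 31, 37]
Append remaining from left: [38]. Merged: [4, 7, 11, 11, 15, 19, 20, 21, 31, 37, 38]

Final merged array: [4, 7, 11, 11, 15, 19, 20, 21, 31, 37, 38]
Total comparisons: 10

The merged array is [4, 7, 11, 11, 15, 19, 20, 21, 31, 37, 38], requiring 10 comparisons. The merge step runs in O(n) time where n is the total number of elements.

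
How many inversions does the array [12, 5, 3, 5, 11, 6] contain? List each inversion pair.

Finding inversions in [12, 5, 3, 5, 11, 6]:

(0, 1): arr[0]=12 > arr[1]=5
(0, 2): arr[0]=12 > arr[2]=3
(0, 3): arr[0]=12 > arr[3]=5
(0, 4): arr[0]=12 > arr[4]=11
(0, 5): arr[0]=12 > arr[5]=6
(1, 2): arr[1]=5 > arr[2]=3
(4, 5): arr[4]=11 > arr[5]=6

Total inversions: 7

The array has 7 inversion(s): (0,1), (0,2), (0,3), (0,4), (0,5), (1,2), (4,5). Each pair (i,j) satisfies i < j and arr[i] > arr[j].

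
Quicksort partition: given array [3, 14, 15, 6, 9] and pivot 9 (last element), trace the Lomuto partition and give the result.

Lomuto partition with pivot = 9:

Initial array: [3, 14, 15, 6, 9]

arr[0]=3 <= 9: swap with position 0, array becomes [3, 14, 15, 6, 9]
arr[1]=14 > 9: no swap
arr[2]=15 > 9: no swap
arr[3]=6 <= 9: swap with position 1, array becomes [3, 6, 15, 14, 9]

Place pivot at position 2: [3, 6, 9, 14, 15]
Pivot position: 2

After partitioning with pivot 9, the array becomes [3, 6, 9, 14, 15]. The pivot is placed at index 2. All elements to the left of the pivot are <= 9, and all elements to the right are > 9.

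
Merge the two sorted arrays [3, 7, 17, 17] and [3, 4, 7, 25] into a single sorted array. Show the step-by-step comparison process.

Merging process:

Compare 3 vs 3: take 3 from left. Merged: [3]
Compare 7 vs 3: take 3 from right. Merged: [3, 3]
Compare 7 vs 4: take 4 from right. Merged: [3, 3, 4]
Compare 7 vs 7: take 7 from left. Merged: [3, 3, 4, 7]
Compare 17 vs 7: take 7 from right. Merged: [3, 3, 4, 7, 7]
Compare 17 vs 25: take 17 from left. Merged: [3, 3, 4, 7, 7, 17]
Compare 17 vs 25: take 17 from left. Merged: [3, 3, 4, 7, 7, 17, 17]
Append remaining from right: [25]. Merged: [3, 3, 4, 7, 7, 17, 17, 25]

Final merged array: [3, 3, 4, 7, 7, 17, 17, 25]
Total comparisons: 7

The merged array is [3, 3, 4, 7, 7, 17, 17, 25], requiring 7 comparisons. The merge step runs in O(n) time where n is the total number of elements.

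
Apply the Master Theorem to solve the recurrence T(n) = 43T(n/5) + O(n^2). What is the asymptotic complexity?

Master Theorem for T(n) = 43T(n/5) + O(n^2):

a = 43, b = 5, c = 2
log_b(a) = log_5(43) = 2.3370

Case 1: c = 2 < log_5(43) = 2.3370
T(n) = O(n^(log_5 43))

For T(n) = 43T(n/5) + O(n^2): log_5(43) = 2.3370. This is Case 1 of the Master Theorem (c < log_b(a), work dominated by leaves), giving O(n^(log_5 43)).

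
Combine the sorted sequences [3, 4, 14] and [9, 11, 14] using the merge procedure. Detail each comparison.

Merging process:

Compare 3 vs 9: take 3 from left. Merged: [3]
Compare 4 vs 9: take 4 from left. Merged: [3, 4]
Compare 14 vs 9: take 9 from right. Merged: [3, 4, 9]
Compare 14 vs 11: take 11 from right. Merged: [3, 4, 9, 11]
Compare 14 vs 14: take 14 from left. Merged: [3, 4, 9, 11, 14]
Append remaining from right: [14]. Merged: [3, 4, 9, 11, 14, 14]

Final merged array: [3, 4, 9, 11, 14, 14]
Total comparisons: 5

The merged array is [3, 4, 9, 11, 14, 14], requiring 5 comparisons. The merge step runs in O(n) time where n is the total number of elements.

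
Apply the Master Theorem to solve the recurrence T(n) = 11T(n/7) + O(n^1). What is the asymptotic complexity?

Master Theorem for T(n) = 11T(n/7) + O(n^1):

a = 11, b = 7, c = 1
log_b(a) = log_7(11) = 1.2323

Case 1: c = 1 < log_7(11) = 1.2323
T(n) = O(n^(log_7 11))

For T(n) = 11T(n/7) + O(n^1): log_7(11) = 1.2323. This is Case 1 of the Master Theorem (c < log_b(a), work dominated by leaves), giving O(n^(log_7 11)).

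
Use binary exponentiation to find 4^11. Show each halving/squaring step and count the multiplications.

Computing 4^11 by squaring (build up from 4^1; each line after the first costs one multiplication):

4^1 = 4
4^2 = (4^1)^2 = 4^2 = 16
4^4 = (4^2)^2 = 16^2 = 256
4^5 = 4 * 4^4 = 4 * 256 = 1024
4^10 = (4^5)^2 = 1024^2 = 1048576
4^11 = 4 * 4^10 = 4 * 1048576 = 4194304

Result: 4194304
Multiplications needed: 5 (5 lines after 4^1)

4^11 = 4194304. Using exponentiation by squaring, this requires 5 multiplications. The key idea: if the exponent is even, square the half-power; if odd, multiply by the base once.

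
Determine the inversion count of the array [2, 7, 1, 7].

Finding inversions in [2, 7, 1, 7]:

(0, 2): arr[0]=2 > arr[2]=1
(1, 2): arr[1]=7 > arr[2]=1

Total inversions: 2

The array has 2 inversion(s): (0,2), (1,2). Each pair (i,j) satisfies i < j and arr[i] > arr[j].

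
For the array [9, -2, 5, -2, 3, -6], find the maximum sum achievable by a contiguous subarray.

Using Kadane's algorithm on [9, -2, 5, -2, 3, -6]:

Scanning through the array:
Position 1 (value -2): max_ending_here = 7, max_so_far = 9
Position 2 (value 5): max_ending_here = 12, max_so_far = 12
Position 3 (value -2): max_ending_here = 10, max_so_far = 12
Position 4 (value 3): max_ending_here = 13, max_so_far = 13
Position 5 (value -6): max_ending_here = 7, max_so_far = 13

Maximum subarray: [9, -2, 5, -2, 3]
Maximum sum: 13

The maximum subarray is [9, -2, 5, -2, 3] with sum 13. This subarray runs from index 0 to index 4.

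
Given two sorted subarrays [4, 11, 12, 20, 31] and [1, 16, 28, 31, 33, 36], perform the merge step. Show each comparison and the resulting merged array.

Merging process:

Compare 4 vs 1: take 1 from right. Merged: [1]
Compare 4 vs 16: take 4 from left. Merged: [1, 4]
Compare 11 vs 16: take 11 from left. Merged: [1, 4, 11]
Compare 12 vs 16: take 12 from left. Merged: [1, 4, 11, 12]
Compare 20 vs 16: take 16 from right. Merged: [1, 4, 11, 12, 16]
Compare 20 vs 28: take 20 from left. Merged: [1, 4, 11, 12, 16, 20]
Compare 31 vs 28: take 28 from right. Merged: [1, 4, 11, 12, 16, 20, 28]
Compare 31 vs 31: take 31 from left. Merged: [1, 4, 11, 12, 16, 20, 28, 31]
Append remaining from right: [31, 33, 36]. Merged: [1, 4, 11, 12, 16, 20, 28, 31, 31, 33, 36]

Final merged array: [1, 4, 11, 12, 16, 20, 28, 31, 31, 33, 36]
Total comparisons: 8

The merged array is [1, 4, 11, 12, 16, 20, 28, 31, 31, 33, 36], requiring 8 comparisons. The merge step runs in O(n) time where n is the total number of elements.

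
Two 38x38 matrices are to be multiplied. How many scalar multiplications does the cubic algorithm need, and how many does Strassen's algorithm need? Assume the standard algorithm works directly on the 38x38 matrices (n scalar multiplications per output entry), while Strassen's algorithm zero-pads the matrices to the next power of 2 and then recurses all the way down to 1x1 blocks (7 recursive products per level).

Matrix multiplication for 38x38 matrices:

Strassen's algorithm requires power-of-2 dimensions. Pad 38x38 to 64x64 (next power of 2).

Standard algorithm: 38^3 = 54872 multiplications
Strassen's algorithm: 7^(log2(64)) = 7^6 = 117649 multiplications
Difference: 54872 - 117649 = -62777 (Strassen uses MORE here due to padding overhead — for small or just-over-power-of-2 n, padding can outweigh the per-level savings)

Standard: 54872 multiplications (38^3). Strassen: 117649 multiplications (7^6, after padding to 64x64). Strassen reduces 8 recursive multiplications to 7 at each level.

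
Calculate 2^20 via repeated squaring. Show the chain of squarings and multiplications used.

Computing 2^20 by squaring (build up from 2^1; each line after the first costs one multiplication):

2^1 = 2
2^2 = (2^1)^2 = 2^2 = 4
2^4 = (2^2)^2 = 4^2 = 16
2^5 = 2 * 2^4 = 2 * 16 = 32
2^10 = (2^5)^2 = 32^2 = 1024
2^20 = (2^10)^2 = 1024^2 = 1048576

Result: 1048576
Multiplications needed: 5 (5 lines after 2^1)

2^20 = 1048576. Using exponentiation by squaring, this requires 5 multiplications. The key idea: if the exponent is even, square the half-power; if odd, multiply by the base once.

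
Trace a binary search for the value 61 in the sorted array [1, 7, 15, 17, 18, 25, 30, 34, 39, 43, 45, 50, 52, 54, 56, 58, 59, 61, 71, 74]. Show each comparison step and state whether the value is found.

Binary search for 61 in [1, 7, 15, 17, 18, 25, 30, 34, 39, 43, 45, 50, 52, 54, 56, 58, 59, 61, 71, 74]:

lo=0, hi=19, mid=9, arr[mid]=43 -> 43 < 61, search right half
lo=10, hi=19, mid=14, arr[mid]=56 -> 56 < 61, search right half
lo=15, hi=19, mid=17, arr[mid]=61 -> Found target at index 17!

Binary search finds 61 at index 17 after 3 comparisons. The search repeatedly halves the search space by comparing with the middle element.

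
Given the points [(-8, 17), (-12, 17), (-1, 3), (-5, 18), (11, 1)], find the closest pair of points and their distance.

Computing all pairwise distances among 5 points:

d((-8, 17), (-12, 17)) = 4.0
d((-8, 17), (-1, 3)) = 15.6525
d((-8, 17), (-5, 18)) = 3.1623 <-- minimum
d((-8, 17), (11, 1)) = 24.8395
d((-12, 17), (-1, 3)) = 17.8045
d((-12, 17), (-5, 18)) = 7.0711
d((-12, 17), (11, 1)) = 28.0179
d((-1, 3), (-5, 18)) = 15.5242
d((-1, 3), (11, 1)) = 12.1655
d((-5, 18), (11, 1)) = 23.3452

Closest pair: (-8, 17) and (-5, 18) with distance 3.1623

The closest pair is (-8, 17) and (-5, 18) with Euclidean distance 3.1623. For 5 points, brute-force pairwise comparison is shown above. For large n, the divide-and-conquer algorithm (sort by x, recurse on halves, check the dividing strip) achieves O(n log n).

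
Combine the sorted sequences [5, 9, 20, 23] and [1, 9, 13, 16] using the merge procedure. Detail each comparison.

Merging process:

Compare 5 vs 1: take 1 from right. Merged: [1]
Compare 5 vs 9: take 5 from left. Merged: [1, 5]
Compare 9 vs 9: take 9 from left. Merged: [1, 5, 9]
Compare 20 vs 9: take 9 from right. Merged: [1, 5, 9, 9]
Compare 20 vs 13: take 13 from right. Merged: [1, 5, 9, 9, 13]
Compare 20 vs 16: take 16 from right. Merged: [1, 5, 9, 9, 13, 16]
Append remaining from left: [20, 23]. Merged: [1, 5, 9, 9, 13, 16, 20, 23]

Final merged array: [1, 5, 9, 9, 13, 16, 20, 23]
Total comparisons: 6

The merged array is [1, 5, 9, 9, 13, 16, 20, 23], requiring 6 comparisons. The merge step runs in O(n) time where n is the total number of elements.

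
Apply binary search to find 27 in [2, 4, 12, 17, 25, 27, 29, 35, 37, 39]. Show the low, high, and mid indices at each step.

Binary search for 27 in [2, 4, 12, 17, 25, 27, 29, 35, 37, 39]:

lo=0, hi=9, mid=4, arr[mid]=25 -> 25 < 27, search right half
lo=5, hi=9, mid=7, arr[mid]=35 -> 35 > 27, search left half
lo=5, hi=6, mid=5, arr[mid]=27 -> Found target at index 5!

Binary search finds 27 at index 5 after 3 comparisons. The search repeatedly halves the search space by comparing with the middle element.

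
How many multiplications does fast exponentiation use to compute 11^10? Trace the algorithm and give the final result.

Computing 11^10 by squaring (build up from 11^1; each line after the first costs one multiplication):

11^1 = 11
11^2 = (11^1)^2 = 11^2 = 121
11^4 = (11^2)^2 = 121^2 = 14641
11^5 = 11 * 11^4 = 11 * 14641 = 161051
11^10 = (11^5)^2 = 161051^2 = 25937424601

Result: 25937424601
Multiplications needed: 4 (4 lines after 11^1)

11^10 = 25937424601. Using exponentiation by squaring, this requires 4 multiplications. The key idea: if the exponent is even, square the half-power; if odd, multiply by the base once.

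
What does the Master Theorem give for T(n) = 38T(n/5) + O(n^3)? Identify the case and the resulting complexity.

Master Theorem for T(n) = 38T(n/5) + O(n^3):

a = 38, b = 5, c = 3
log_b(a) = log_5(38) = 2.2602

Case 3: c = 3 > log_5(38) = 2.2602
T(n) = O(n^3) = O(n^3)

For T(n) = 38T(n/5) + O(n^3): log_5(38) = 2.2602. This is Case 3 of the Master Theorem (c > log_b(a), work dominated by root), giving O(n^3).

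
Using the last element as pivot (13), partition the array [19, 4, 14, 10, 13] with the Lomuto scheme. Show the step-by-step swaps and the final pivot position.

Lomuto partition with pivot = 13:

Initial array: [19, 4, 14, 10, 13]

arr[0]=19 > 13: no swap
arr[1]=4 <= 13: swap with position 0, array becomes [4, 19, 14, 10, 13]
arr[2]=14 > 13: no swap
arr[3]=10 <= 13: swap with position 1, array becomes [4, 10, 14, 19, 13]

Place pivot at position 2: [4, 10, 13, 19, 14]
Pivot position: 2

After partitioning with pivot 13, the array becomes [4, 10, 13, 19, 14]. The pivot is placed at index 2. All elements to the left of the pivot are <= 13, and all elements to the right are > 13.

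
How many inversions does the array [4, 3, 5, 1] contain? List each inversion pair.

Finding inversions in [4, 3, 5, 1]:

(0, 1): arr[0]=4 > arr[1]=3
(0, 3): arr[0]=4 > arr[3]=1
(1, 3): arr[1]=3 > arr[3]=1
(2, 3): arr[2]=5 > arr[3]=1

Total inversions: 4

The array has 4 inversion(s): (0,1), (0,3), (1,3), (2,3). Each pair (i,j) satisfies i < j and arr[i] > arr[j].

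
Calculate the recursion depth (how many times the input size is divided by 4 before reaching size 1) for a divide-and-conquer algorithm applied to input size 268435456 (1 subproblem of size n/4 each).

For divide and conquer with division factor 4:

Problem sizes at each level:
Level 0: 268435456
Level 1: 67108864
Level 2: 16777216
Level 3: 4194304
Level 4: 1048576
Level 5: 262144
Level 6: 65536
Level 7: 16384
Level 8: 4096
Level 9: 1024
Level 10: 256
Level 11: 64
Level 12: 16
Level 13: 4
Level 14: 1

The root is level 0 and the size-1 base case is level 14 (the tree spans levels 0 through 14, i.e. 15 levels counting the root), so the depth is the number of divisions: log_4(268435456) = 14

The recursion tree depth is log_4(268435456) = 14. At each level, the problem size is divided by 4, so it takes 14 divisions to reduce to a base case of size 1. The algorithm makes 1 recursive call at each level.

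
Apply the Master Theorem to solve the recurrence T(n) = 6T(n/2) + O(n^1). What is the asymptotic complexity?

Master Theorem for T(n) = 6T(n/2) + O(n^1):

a = 6, b = 2, c = 1
log_b(a) = log_2(6) = 2.5850

Case 1: c = 1 < log_2(6) = 2.5850
T(n) = O(n^(log_2 6))

For T(n) = 6T(n/2) + O(n^1): log_2(6) = 2.5850. This is Case 1 of the Master Theorem (c < log_b(a), work dominated by leaves), giving O(n^(log_2 6)).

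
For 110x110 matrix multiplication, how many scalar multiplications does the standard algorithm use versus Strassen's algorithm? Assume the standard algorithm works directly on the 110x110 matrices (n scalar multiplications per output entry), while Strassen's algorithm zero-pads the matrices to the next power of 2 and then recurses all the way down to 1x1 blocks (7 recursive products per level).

Matrix multiplication for 110x110 matrices:

Strassen's algorithm requires power-of-2 dimensions. Pad 110x110 to 128x128 (next power of 2).

Standard algorithm: 110^3 = 1331000 multiplications
Strassen's algorithm: 7^(log2(128)) = 7^7 = 823543 multiplications
Savings: 1331000 - 823543 = 507457 multiplications

Standard: 1331000 multiplications (110^3). Strassen: 823543 multiplications (7^7, after padding to 128x128). Strassen reduces 8 recursive multiplications to 7 at each level.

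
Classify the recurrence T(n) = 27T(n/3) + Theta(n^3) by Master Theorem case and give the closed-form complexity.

Master Theorem for T(n) = 27T(n/3) + O(n^3):

a = 27, b = 3, c = 3
log_b(a) = log_3(27) = 3.0000

Case 2: c = 3 = log_3(27) = 3.0000
T(n) = O(n^3 log n) = O(n^3 log n)

For T(n) = 27T(n/3) + O(n^3): log_3(27) = 3.0000. This is Case 2 of the Master Theorem (c = log_b(a), equal work at all levels), giving O(n^3 log n).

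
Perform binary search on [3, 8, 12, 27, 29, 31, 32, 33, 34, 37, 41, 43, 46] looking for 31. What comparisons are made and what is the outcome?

Binary search for 31 in [3, 8, 12, 27, 29, 31, 32, 33, 34, 37, 41, 43, 46]:

lo=0, hi=12, mid=6, arr[mid]=32 -> 32 > 31, search left half
lo=0, hi=5, mid=2, arr[mid]=12 -> 12 < 31, search right half
lo=3, hi=5, mid=4, arr[mid]=29 -> 29 < 31, search right half
lo=5, hi=5, mid=5, arr[mid]=31 -> Found target at index 5!

Binary search finds 31 at index 5 after 4 comparisons. The search repeatedly halves the search space by comparing with the middle element.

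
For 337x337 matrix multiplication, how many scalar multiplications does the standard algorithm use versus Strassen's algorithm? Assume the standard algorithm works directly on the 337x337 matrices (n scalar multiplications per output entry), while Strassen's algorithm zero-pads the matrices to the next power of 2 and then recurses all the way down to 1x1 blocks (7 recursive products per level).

Matrix multiplication for 337x337 matrices:

Strassen's algorithm requires power-of-2 dimensions. Pad 337x337 to 512x512 (next power of 2).

Standard algorithm: 337^3 = 38272753 multiplications
Strassen's algorithm: 7^(log2(512)) = 7^9 = 40353607 multiplications
Difference: 38272753 - 40353607 = -2080854 (Strassen uses MORE here due to padding overhead — for small or just-over-power-of-2 n, padding can outweigh the per-level savings)

Standard: 38272753 multiplications (337^3). Strassen: 40353607 multiplications (7^9, after padding to 512x512). Strassen reduces 8 recursive multiplications to 7 at each level.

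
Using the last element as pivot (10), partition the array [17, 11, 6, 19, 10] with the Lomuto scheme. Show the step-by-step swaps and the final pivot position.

Lomuto partition with pivot = 10:

Initial array: [17, 11, 6, 19, 10]

arr[0]=17 > 10: no swap
arr[1]=11 > 10: no swap
arr[2]=6 <= 10: swap with position 0, array becomes [6, 11, 17, 19, 10]
arr[3]=19 > 10: no swap

Place pivot at position 1: [6, 10, 17, 19, 11]
Pivot position: 1

After partitioning with pivot 10, the array becomes [6, 10, 17, 19, 11]. The pivot is placed at index 1. All elements to the left of the pivot are <= 10, and all elements to the right are > 10.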